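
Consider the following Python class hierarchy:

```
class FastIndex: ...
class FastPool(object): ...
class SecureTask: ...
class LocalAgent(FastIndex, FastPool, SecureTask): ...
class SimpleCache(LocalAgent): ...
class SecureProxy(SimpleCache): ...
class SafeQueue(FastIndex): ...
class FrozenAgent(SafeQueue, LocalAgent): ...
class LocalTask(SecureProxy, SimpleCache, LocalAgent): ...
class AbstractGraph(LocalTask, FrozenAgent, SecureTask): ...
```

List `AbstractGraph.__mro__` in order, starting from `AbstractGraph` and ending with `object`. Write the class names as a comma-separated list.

L[AbstractGraph] = AbstractGraph + merge(L[LocalTask], L[FrozenAgent], L[SecureTask], [LocalTask FrozenAgent SecureTask])
  take LocalTask:  [LocalTask SecureProxy SimpleCache LocalAgent FastIndex FastPool SecureTask object] + [FrozenAgent SafeQueue LocalAgent FastIndex FastPool SecureTask object] + [SecureTask object] + [LocalTask FrozenAgent SecureTask]
  take SecureProxy:  [SecureProxy SimpleCache LocalAgent FastIndex FastPool SecureTask object] + [FrozenAgent SafeQueue LocalAgent FastIndex FastPool SecureTask object] + [SecureTask object] + [FrozenAgent SecureTask]
  take SimpleCache:  [SimpleCache LocalAgent FastIndex FastPool SecureTask object] + [FrozenAgent SafeQueue LocalAgent FastIndex FastPool SecureTask object] + [SecureTask object] + [FrozenAgent SecureTask]
  take FrozenAgent:  [LocalAgent FastIndex FastPool SecureTask object] + [FrozenAgent SafeQueue LocalAgent FastIndex FastPool SecureTask object] + [SecureTask object] + [FrozenAgent SecureTask]
  take SafeQueue:  [LocalAgent FastIndex FastPool SecureTask object] + [SafeQueue LocalAgent FastIndex FastPool SecureTask object] + [SecureTask object] + [SecureTask]
  take LocalAgent:  [LocalAgent FastIndex FastPool SecureTask object] + [LocalAgent FastIndex FastPool SecureTask object] + [SecureTask object] + [SecureTask]
  take FastIndex:  [FastIndex FastPool SecureTask object] + [FastIndex FastPool SecureTask object] + [SecureTask object] + [SecureTask]
  take FastPool:  [FastPool SecureTask object] + [FastPool SecureTask object] + [SecureTask object] + [SecureTask]
  take SecureTask:  [SecureTask object] + [SecureTask object] + [SecureTask object] + [SecureTask]
  take object:  [object] + [object] + [object]

AbstractGraph, LocalTask, SecureProxy, SimpleCache, FrozenAgent, SafeQueue, LocalAgent, FastIndex, FastPool, SecureTask, object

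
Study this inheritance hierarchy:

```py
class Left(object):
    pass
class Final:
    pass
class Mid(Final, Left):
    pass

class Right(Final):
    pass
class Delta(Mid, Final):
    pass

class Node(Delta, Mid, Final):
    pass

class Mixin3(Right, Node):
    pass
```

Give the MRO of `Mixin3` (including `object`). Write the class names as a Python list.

[Mixin3, Right, Node, Delta, Mid, Final, Left, object]

L[Mixin3] = Mixin3 + merge(L[Right], L[Node], [Right Node])
  take Right:  [Right Final object] + [Node Delta Mid Final Left object] + [Right Node]
  take Node:  [Final object] + [Node Delta Mid Final Left object] + [Node]
  take Delta:  [Final object] + [Delta Mid Final Left object]
  take Mid:  [Final object] + [Mid Final Left object]
  take Final:  [Final object] + [Final Left object]
  take Left:  [object] + [Left object]
  take object:  [object] + [object]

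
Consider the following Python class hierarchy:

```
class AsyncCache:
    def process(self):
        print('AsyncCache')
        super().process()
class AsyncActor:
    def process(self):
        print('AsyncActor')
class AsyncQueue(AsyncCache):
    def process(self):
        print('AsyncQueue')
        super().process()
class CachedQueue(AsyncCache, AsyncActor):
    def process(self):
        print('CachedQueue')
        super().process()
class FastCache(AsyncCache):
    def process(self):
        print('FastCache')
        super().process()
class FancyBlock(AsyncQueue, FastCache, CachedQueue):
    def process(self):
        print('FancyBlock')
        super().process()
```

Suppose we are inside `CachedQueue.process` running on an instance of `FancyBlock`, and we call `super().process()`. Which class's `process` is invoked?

AsyncCache

L[FancyBlock] = FancyBlock + merge(L[AsyncQueue], L[FastCache], L[CachedQueue], [AsyncQueue FastCache CachedQueue])
  take AsyncQueue:  [AsyncQueue AsyncCache object] + [FastCache AsyncCache object] + [CachedQueue AsyncCache AsyncActor object] + [AsyncQueue FastCache CachedQueue]
  take FastCache:  [AsyncCache object] + [FastCache AsyncCache object] + [CachedQueue AsyncCache AsyncActor object] + [FastCache CachedQueue]
  take CachedQueue:  [AsyncCache object] + [AsyncCache object] + [CachedQueue AsyncCache AsyncActor object] + [CachedQueue]
  take AsyncCache:  [AsyncCache object] + [AsyncCache object] + [AsyncCache AsyncActor object]
  take AsyncActor:  [object] + [object] + [AsyncActor object]
  take object:  [object] + [object] + [object]
MRO: FancyBlock AsyncQueue FastCache CachedQueue AsyncCache AsyncActor object
super() in CachedQueue.process on a FancyBlock instance goes to the class after CachedQueue in FancyBlock's MRO: AsyncCache.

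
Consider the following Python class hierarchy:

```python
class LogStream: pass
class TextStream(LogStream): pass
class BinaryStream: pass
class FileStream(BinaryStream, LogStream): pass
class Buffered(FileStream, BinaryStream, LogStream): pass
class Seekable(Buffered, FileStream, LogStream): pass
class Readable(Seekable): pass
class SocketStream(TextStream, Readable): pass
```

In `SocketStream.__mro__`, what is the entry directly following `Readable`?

Seekable

L[SocketStream] = SocketStream + merge(L[TextStream], L[Readable], [TextStream Readable])
  take TextStream:  [TextStream LogStream object] + [Readable Seekable Buffered FileStream BinaryStream LogStream object] + [TextStream Readable]
  take Readable:  [LogStream object] + [Readable Seekable Buffered FileStream BinaryStream LogStream object] + [Readable]
  take Seekable:  [LogStream object] + [Seekable Buffered FileStream BinaryStream LogStream object]
  take Buffered:  [LogStream object] + [Buffered FileStream BinaryStream LogStream object]
  take FileStream:  [LogStream object] + [FileStream BinaryStream LogStream object]
  take BinaryStream:  [LogStream object] + [BinaryStream LogStream object]
  take LogStream:  [LogStream object] + [LogStream object]
  take object:  [object] + [object]
MRO: SocketStream TextStream Readable Seekable Buffered FileStream BinaryStream LogStream object
Readable is at position 2; next is Seekable.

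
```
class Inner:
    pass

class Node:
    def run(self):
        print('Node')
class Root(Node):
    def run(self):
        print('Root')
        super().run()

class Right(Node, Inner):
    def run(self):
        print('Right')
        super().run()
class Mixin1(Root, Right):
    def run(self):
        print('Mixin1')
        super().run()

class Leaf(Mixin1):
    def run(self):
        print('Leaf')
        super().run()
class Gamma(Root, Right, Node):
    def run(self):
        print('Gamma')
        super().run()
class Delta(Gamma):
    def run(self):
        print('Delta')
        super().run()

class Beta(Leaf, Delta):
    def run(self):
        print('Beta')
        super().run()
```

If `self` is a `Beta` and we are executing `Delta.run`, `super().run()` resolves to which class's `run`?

Gamma

L[Beta] = Beta + merge(L[Leaf], L[Delta], [Leaf Delta])
  take Leaf:  [Leaf Mixin1 Root Right Node Inner object] + [Delta Gamma Root Right Node Inner object] + [Leaf Delta]
  take Mixin1:  [Mixin1 Root Right Node Inner object] + [Delta Gamma Root Right Node Inner object] + [Delta]
  take Delta:  [Root Right Node Inner object] + [Delta Gamma Root Right Node Inner object] + [Delta]
  take Gamma:  [Root Right Node Inner object] + [Gamma Root Right Node Inner object]
  take Root:  [Root Right Node Inner object] + [Root Right Node Inner object]
  take Right:  [Right Node Inner object] + [Right Node Inner object]
  take Node:  [Node Inner object] + [Node Inner object]
  take Inner:  [Inner object] + [Inner object]
  take object:  [object] + [object]
MRO: Beta Leaf Mixin1 Delta Gamma Root Right Node Inner object
super() in Delta.run on a Beta instance goes to the class after Delta in Beta's MRO: Gamma.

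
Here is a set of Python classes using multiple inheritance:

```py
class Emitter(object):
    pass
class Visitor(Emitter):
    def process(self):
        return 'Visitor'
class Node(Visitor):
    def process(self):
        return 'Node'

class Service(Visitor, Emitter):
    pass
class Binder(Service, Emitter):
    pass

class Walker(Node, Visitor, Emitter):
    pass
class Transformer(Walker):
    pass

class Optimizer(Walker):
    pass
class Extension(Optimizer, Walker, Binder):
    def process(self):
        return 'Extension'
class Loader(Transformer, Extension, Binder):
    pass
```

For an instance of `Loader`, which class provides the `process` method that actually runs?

L[Loader] = Loader + merge(L[Transformer], L[Extension], L[Binder], [Transformer Extension Binder])
  take Transformer:  [Transformer Walker Node Visitor Emitter object] + [Extension Optimizer Walker Node Binder Service Visitor Emitter object] + [Binder Service Visitor Emitter object] + [Transformer Extension Binder]
  take Extension:  [Walker Node Visitor Emitter object] + [Extension Optimizer Walker Node Binder Service Visitor Emitter object] + [Binder Service Visitor Emitter object] + [Extension Binder]
  take Optimizer:  [Walker Node Visitor Emitter object] + [Optimizer Walker Node Binder Service Visitor Emitter object] + [Binder Service Visitor Emitter object] + [Binder]
  take Walker:  [Walker Node Visitor Emitter object] + [Walker Node Binder Service Visitor Emitter object] + [Binder Service Visitor Emitter object] + [Binder]
  take Node:  [Node Visitor Emitter object] + [Node Binder Service Visitor Emitter object] + [Binder Service Visitor Emitter object] + [Binder]
  take Binder:  [Visitor Emitter object] + [Binder Service Visitor Emitter object] + [Binder Service Visitor Emitter object] + [Binder]
  take Service:  [Visitor Emitter object] + [Service Visitor Emitter object] + [Service Visitor Emitter object]
  take Visitor:  [Visitor Emitter object] + [Visitor Emitter object] + [Visitor Emitter object]
  take Emitter:  [Emitter object] + [Emitter object] + [Emitter object]
  take object:  [object] + [object] + [object]
MRO: Loader Transformer Extension Optimizer Walker Node Binder Service Visitor Emitter object
process is defined in: Extension, Node, Visitor. First along the MRO is Extension.

Extension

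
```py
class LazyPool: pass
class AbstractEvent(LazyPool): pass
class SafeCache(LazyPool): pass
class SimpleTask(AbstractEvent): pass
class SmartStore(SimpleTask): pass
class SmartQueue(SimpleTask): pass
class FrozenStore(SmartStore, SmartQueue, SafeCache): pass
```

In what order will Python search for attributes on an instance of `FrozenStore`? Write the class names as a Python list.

[FrozenStore, SmartStore, SmartQueue, SimpleTask, AbstractEvent, SafeCache, LazyPool, object]

L[FrozenStore] = FrozenStore + merge(L[SmartStore], L[SmartQueue], L[SafeCache], [SmartStore SmartQueue SafeCache])
  take SmartStore:  [SmartStore SimpleTask AbstractEvent LazyPool object] + [SmartQueue SimpleTask AbstractEvent LazyPool object] + [SafeCache LazyPool object] + [SmartStore SmartQueue SafeCache]
  take SmartQueue:  [SimpleTask AbstractEvent LazyPool object] + [SmartQueue SimpleTask AbstractEvent LazyPool object] + [SafeCache LazyPool object] + [SmartQueue SafeCache]
  take SimpleTask:  [SimpleTask AbstractEvent LazyPool object] + [SimpleTask AbstractEvent LazyPool object] + [SafeCache LazyPool object] + [SafeCache]
  take AbstractEvent:  [AbstractEvent LazyPool object] + [AbstractEvent LazyPool object] + [SafeCache LazyPool object] + [SafeCache]
  take SafeCache:  [LazyPool object] + [LazyPool object] + [SafeCache LazyPool object] + [SafeCache]
  take LazyPool:  [LazyPool object] + [LazyPool object] + [LazyPool object]
  take object:  [object] + [object] + [object]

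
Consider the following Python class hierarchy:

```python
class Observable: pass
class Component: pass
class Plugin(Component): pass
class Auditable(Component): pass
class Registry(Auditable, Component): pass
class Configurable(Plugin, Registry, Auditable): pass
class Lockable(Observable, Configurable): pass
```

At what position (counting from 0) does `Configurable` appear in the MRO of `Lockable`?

L[Lockable] = Lockable + merge(L[Observable], L[Configurable], [Observable Configurable])
  take Observable:  [Observable object] + [Configurable Plugin Registry Auditable Component object] + [Observable Configurable]
  take Configurable:  [object] + [Configurable Plugin Registry Auditable Component object] + [Configurable]
  take Plugin:  [object] + [Plugin Registry Auditable Component object]
  take Registry:  [object] + [Registry Auditable Component object]
  take Auditable:  [object] + [Auditable Component object]
  take Component:  [object] + [Component object]
  take object:  [object] + [object]
MRO: Lockable Observable Configurable Plugin Registry Auditable Component object
Configurable sits at index 2.

2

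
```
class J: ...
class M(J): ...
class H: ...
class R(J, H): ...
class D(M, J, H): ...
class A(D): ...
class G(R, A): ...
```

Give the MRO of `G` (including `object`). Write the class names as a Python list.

L[G] = G + merge(L[R], L[A], [R A])
  take R:  [R J H object] + [A D M J H object] + [R A]
  take A:  [J H object] + [A D M J H object] + [A]
  take D:  [J H object] + [D M J H object]
  take M:  [J H object] + [M J H object]
  take J:  [J H object] + [J H object]
  take H:  [H object] + [H object]
  take object:  [object] + [object]

[G, R, A, D, M, J, H, object]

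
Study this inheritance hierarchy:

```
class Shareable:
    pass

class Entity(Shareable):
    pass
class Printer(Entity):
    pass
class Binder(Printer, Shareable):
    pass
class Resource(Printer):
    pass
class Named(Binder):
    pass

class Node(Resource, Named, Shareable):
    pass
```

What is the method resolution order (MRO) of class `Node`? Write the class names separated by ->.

Node -> Resource -> Named -> Binder -> Printer -> Entity -> Shareable -> object

L[Node] = Node + merge(L[Resource], L[Named], L[Shareable], [Resource Named Shareable])
  take Resource:  [Resource Printer Entity Shareable object] + [Named Binder Printer Entity Shareable object] + [Shareable object] + [Resource Named Shareable]
  take Named:  [Printer Entity Shareable object] + [Named Binder Printer Entity Shareable object] + [Shareable object] + [Named Shareable]
  take Binder:  [Printer Entity Shareable object] + [Binder Printer Entity Shareable object] + [Shareable object] + [Shareable]
  take Printer:  [Printer Entity Shareable object] + [Printer Entity Shareable object] + [Shareable object] + [Shareable]
  take Entity:  [Entity Shareable object] + [Entity Shareable object] + [Shareable object] + [Shareable]
  take Shareable:  [Shareable object] + [Shareable object] + [Shareable object] + [Shareable]
  take object:  [object] + [object] + [object]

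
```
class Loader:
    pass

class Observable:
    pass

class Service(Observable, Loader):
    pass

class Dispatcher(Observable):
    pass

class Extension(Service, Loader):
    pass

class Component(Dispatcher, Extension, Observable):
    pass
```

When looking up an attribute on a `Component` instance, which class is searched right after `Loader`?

L[Component] = Component + merge(L[Dispatcher], L[Extension], L[Observable], [Dispatcher Extension Observable])
  take Dispatcher:  [Dispatcher Observable object] + [Extension Service Observable Loader object] + [Observable object] + [Dispatcher Extension Observable]
  take Extension:  [Observable object] + [Extension Service Observable Loader object] + [Observable object] + [Extension Observable]
  take Service:  [Observable object] + [Service Observable Loader object] + [Observable object] + [Observable]
  take Observable:  [Observable object] + [Observable Loader object] + [Observable object] + [Observable]
  take Loader:  [object] + [Loader object] + [object]
  take object:  [object] + [object] + [object]
MRO: Component Dispatcher Extension Service Observable Loader object
Loader is at position 5; next is object.

object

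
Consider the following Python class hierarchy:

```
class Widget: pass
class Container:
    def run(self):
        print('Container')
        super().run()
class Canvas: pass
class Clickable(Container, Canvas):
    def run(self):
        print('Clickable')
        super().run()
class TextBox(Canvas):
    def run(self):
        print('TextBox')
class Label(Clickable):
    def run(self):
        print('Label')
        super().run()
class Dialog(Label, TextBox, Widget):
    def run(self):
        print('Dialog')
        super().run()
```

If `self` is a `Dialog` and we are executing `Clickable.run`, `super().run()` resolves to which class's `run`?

Container

L[Dialog] = Dialog + merge(L[Label], L[TextBox], L[Widget], [Label TextBox Widget])
  take Label:  [Label Clickable Container Canvas object] + [TextBox Canvas object] + [Widget object] + [Label TextBox Widget]
  take Clickable:  [Clickable Container Canvas object] + [TextBox Canvas object] + [Widget object] + [TextBox Widget]
  take Container:  [Container Canvas object] + [TextBox Canvas object] + [Widget object] + [TextBox Widget]
  take TextBox:  [Canvas object] + [TextBox Canvas object] + [Widget object] + [TextBox Widget]
  take Canvas:  [Canvas object] + [Canvas object] + [Widget object] + [Widget]
  take Widget:  [object] + [object] + [Widget object] + [Widget]
  take object:  [object] + [object] + [object]
MRO: Dialog Label Clickable Container TextBox Canvas Widget object
super() in Clickable.run on a Dialog instance goes to the class after Clickable in Dialog's MRO: Container.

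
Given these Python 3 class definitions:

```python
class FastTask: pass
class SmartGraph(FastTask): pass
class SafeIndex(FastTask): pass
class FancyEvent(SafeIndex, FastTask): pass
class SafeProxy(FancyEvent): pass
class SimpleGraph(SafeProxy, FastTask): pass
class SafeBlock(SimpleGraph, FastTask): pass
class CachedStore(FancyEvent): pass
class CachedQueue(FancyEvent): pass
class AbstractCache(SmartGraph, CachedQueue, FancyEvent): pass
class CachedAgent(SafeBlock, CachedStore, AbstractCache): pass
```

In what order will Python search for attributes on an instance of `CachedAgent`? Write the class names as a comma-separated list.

CachedAgent, SafeBlock, SimpleGraph, SafeProxy, CachedStore, AbstractCache, SmartGraph, CachedQueue, FancyEvent, SafeIndex, FastTask, object

L[CachedAgent] = CachedAgent + merge(L[SafeBlock], L[CachedStore], L[AbstractCache], [SafeBlock CachedStore AbstractCache])
  take SafeBlock:  [SafeBlock SimpleGraph SafeProxy FancyEvent SafeIndex FastTask object] + [CachedStore FancyEvent SafeIndex FastTask object] + [AbstractCache SmartGraph CachedQueue FancyEvent SafeIndex FastTask object] + [SafeBlock CachedStore AbstractCache]
  take SimpleGraph:  [SimpleGraph SafeProxy FancyEvent SafeIndex FastTask object] + [CachedStore FancyEvent SafeIndex FastTask object] + [AbstractCache SmartGraph CachedQueue FancyEvent SafeIndex FastTask object] + [CachedStore AbstractCache]
  take SafeProxy:  [SafeProxy FancyEvent SafeIndex FastTask object] + [CachedStore FancyEvent SafeIndex FastTask object] + [AbstractCache SmartGraph CachedQueue FancyEvent SafeIndex FastTask object] + [CachedStore AbstractCache]
  take CachedStore:  [FancyEvent SafeIndex FastTask object] + [CachedStore FancyEvent SafeIndex FastTask object] + [AbstractCache SmartGraph CachedQueue FancyEvent SafeIndex FastTask object] + [CachedStore AbstractCache]
  take AbstractCache:  [FancyEvent SafeIndex FastTask object] + [FancyEvent SafeIndex FastTask object] + [AbstractCache SmartGraph CachedQueue FancyEvent SafeIndex FastTask object] + [AbstractCache]
  take SmartGraph:  [FancyEvent SafeIndex FastTask object] + [FancyEvent SafeIndex FastTask object] + [SmartGraph CachedQueue FancyEvent SafeIndex FastTask object]
  take CachedQueue:  [FancyEvent SafeIndex FastTask object] + [FancyEvent SafeIndex FastTask object] + [CachedQueue FancyEvent SafeIndex FastTask object]
  take FancyEvent:  [FancyEvent SafeIndex FastTask object] + [FancyEvent SafeIndex FastTask object] + [FancyEvent SafeIndex FastTask object]
  take SafeIndex:  [SafeIndex FastTask object] + [SafeIndex FastTask object] + [SafeIndex FastTask object]
  take FastTask:  [FastTask object] + [FastTask object] + [FastTask object]
  take object:  [object] + [object] + [object]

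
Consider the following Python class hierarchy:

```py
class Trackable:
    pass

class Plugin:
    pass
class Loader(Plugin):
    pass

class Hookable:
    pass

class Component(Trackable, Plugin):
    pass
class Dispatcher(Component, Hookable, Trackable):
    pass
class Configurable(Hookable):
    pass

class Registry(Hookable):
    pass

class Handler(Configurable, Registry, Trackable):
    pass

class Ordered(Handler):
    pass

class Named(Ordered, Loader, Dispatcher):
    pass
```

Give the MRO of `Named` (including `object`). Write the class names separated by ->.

L[Named] = Named + merge(L[Ordered], L[Loader], L[Dispatcher], [Ordered Loader Dispatcher])
  take Ordered:  [Ordered Handler Configurable Registry Hookable Trackable object] + [Loader Plugin object] + [Dispatcher Component Hookable Trackable Plugin object] + [Ordered Loader Dispatcher]
  take Handler:  [Handler Configurable Registry Hookable Trackable object] + [Loader Plugin object] + [Dispatcher Component Hookable Trackable Plugin object] + [Loader Dispatcher]
  take Configurable:  [Configurable Registry Hookable Trackable object] + [Loader Plugin object] + [Dispatcher Component Hookable Trackable Plugin object] + [Loader Dispatcher]
  take Registry:  [Registry Hookable Trackable object] + [Loader Plugin object] + [Dispatcher Component Hookable Trackable Plugin object] + [Loader Dispatcher]
  take Loader:  [Hookable Trackable object] + [Loader Plugin object] + [Dispatcher Component Hookable Trackable Plugin object] + [Loader Dispatcher]
  take Dispatcher:  [Hookable Trackable object] + [Plugin object] + [Dispatcher Component Hookable Trackable Plugin object] + [Dispatcher]
  take Component:  [Hookable Trackable object] + [Plugin object] + [Component Hookable Trackable Plugin object]
  take Hookable:  [Hookable Trackable object] + [Plugin object] + [Hookable Trackable Plugin object]
  take Trackable:  [Trackable object] + [Plugin object] + [Trackable Plugin object]
  take Plugin:  [object] + [Plugin object] + [Plugin object]
  take object:  [object] + [object] + [object]

Named -> Ordered -> Handler -> Configurable -> Registry -> Loader -> Dispatcher -> Component -> Hookable -> Trackable -> Plugin -> object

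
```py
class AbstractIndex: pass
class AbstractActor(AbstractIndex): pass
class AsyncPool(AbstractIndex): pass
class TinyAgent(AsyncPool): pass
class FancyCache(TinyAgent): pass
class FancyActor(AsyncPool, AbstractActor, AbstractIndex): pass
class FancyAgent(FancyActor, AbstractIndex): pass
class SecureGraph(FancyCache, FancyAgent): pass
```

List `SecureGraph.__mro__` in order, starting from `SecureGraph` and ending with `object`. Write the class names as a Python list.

[SecureGraph, FancyCache, TinyAgent, FancyAgent, FancyActor, AsyncPool, AbstractActor, AbstractIndex, object]

L[SecureGraph] = SecureGraph + merge(L[FancyCache], L[FancyAgent], [FancyCache FancyAgent])
  take FancyCache:  [FancyCache TinyAgent AsyncPool AbstractIndex object] + [FancyAgent FancyActor AsyncPool AbstractActor AbstractIndex object] + [FancyCache FancyAgent]
  take TinyAgent:  [TinyAgent AsyncPool AbstractIndex object] + [FancyAgent FancyActor AsyncPool AbstractActor AbstractIndex object] + [FancyAgent]
  take FancyAgent:  [AsyncPool AbstractIndex object] + [FancyAgent FancyActor AsyncPool AbstractActor AbstractIndex object] + [FancyAgent]
  take FancyActor:  [AsyncPool AbstractIndex object] + [FancyActor AsyncPool AbstractActor AbstractIndex object]
  take AsyncPool:  [AsyncPool AbstractIndex object] + [AsyncPool AbstractActor AbstractIndex object]
  take AbstractActor:  [AbstractIndex object] + [AbstractActor AbstractIndex object]
  take AbstractIndex:  [AbstractIndex object] + [AbstractIndex object]
  take object:  [object] + [object]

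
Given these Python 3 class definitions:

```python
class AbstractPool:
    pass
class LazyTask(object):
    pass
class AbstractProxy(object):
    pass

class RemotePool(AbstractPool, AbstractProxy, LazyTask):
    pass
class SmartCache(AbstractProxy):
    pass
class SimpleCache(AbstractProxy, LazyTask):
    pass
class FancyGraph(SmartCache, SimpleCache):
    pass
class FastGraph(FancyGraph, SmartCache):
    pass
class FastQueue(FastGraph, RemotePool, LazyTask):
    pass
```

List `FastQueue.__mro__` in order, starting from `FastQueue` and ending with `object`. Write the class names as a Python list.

[FastQueue, FastGraph, FancyGraph, SmartCache, SimpleCache, RemotePool, AbstractPool, AbstractProxy, LazyTask, object]

L[FastQueue] = FastQueue + merge(L[FastGraph], L[RemotePool], L[LazyTask], [FastGraph RemotePool LazyTask])
  take FastGraph:  [FastGraph FancyGraph SmartCache SimpleCache AbstractProxy LazyTask object] + [RemotePool AbstractPool AbstractProxy LazyTask object] + [LazyTask object] + [FastGraph RemotePool LazyTask]
  take FancyGraph:  [FancyGraph SmartCache SimpleCache AbstractProxy LazyTask object] + [RemotePool AbstractPool AbstractProxy LazyTask object] + [LazyTask object] + [RemotePool LazyTask]
  take SmartCache:  [SmartCache SimpleCache AbstractProxy LazyTask object] + [RemotePool AbstractPool AbstractProxy LazyTask object] + [LazyTask object] + [RemotePool LazyTask]
  take SimpleCache:  [SimpleCache AbstractProxy LazyTask object] + [RemotePool AbstractPool AbstractProxy LazyTask object] + [LazyTask object] + [RemotePool LazyTask]
  take RemotePool:  [AbstractProxy LazyTask object] + [RemotePool AbstractPool AbstractProxy LazyTask object] + [LazyTask object] + [RemotePool LazyTask]
  take AbstractPool:  [AbstractProxy LazyTask object] + [AbstractPool AbstractProxy LazyTask object] + [LazyTask object] + [LazyTask]
  take AbstractProxy:  [AbstractProxy LazyTask object] + [AbstractProxy LazyTask object] + [LazyTask object] + [LazyTask]
  take LazyTask:  [LazyTask object] + [LazyTask object] + [LazyTask object] + [LazyTask]
  take object:  [object] + [object] + [object]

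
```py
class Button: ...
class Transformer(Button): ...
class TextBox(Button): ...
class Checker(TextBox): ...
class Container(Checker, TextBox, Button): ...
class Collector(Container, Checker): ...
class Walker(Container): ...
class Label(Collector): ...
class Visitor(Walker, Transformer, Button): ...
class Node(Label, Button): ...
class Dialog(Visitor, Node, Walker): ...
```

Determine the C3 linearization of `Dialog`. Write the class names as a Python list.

[Dialog, Visitor, Node, Walker, Label, Collector, Container, Checker, TextBox, Transformer, Button, object]

L[Dialog] = Dialog + merge(L[Visitor], L[Node], L[Walker], [Visitor Node Walker])
  take Visitor:  [Visitor Walker Container Checker TextBox Transformer Button object] + [Node Label Collector Container Checker TextBox Button object] + [Walker Container Checker TextBox Button object] + [Visitor Node Walker]
  take Node:  [Walker Container Checker TextBox Transformer Button object] + [Node Label Collector Container Checker TextBox Button object] + [Walker Container Checker TextBox Button object] + [Node Walker]
  take Walker:  [Walker Container Checker TextBox Transformer Button object] + [Label Collector Container Checker TextBox Button object] + [Walker Container Checker TextBox Button object] + [Walker]
  take Label:  [Container Checker TextBox Transformer Button object] + [Label Collector Container Checker TextBox Button object] + [Container Checker TextBox Button object]
  take Collector:  [Container Checker TextBox Transformer Button object] + [Collector Container Checker TextBox Button object] + [Container Checker TextBox Button object]
  take Container:  [Container Checker TextBox Transformer Button object] + [Container Checker TextBox Button object] + [Container Checker TextBox Button object]
  take Checker:  [Checker TextBox Transformer Button object] + [Checker TextBox Button object] + [Checker TextBox Button object]
  take TextBox:  [TextBox Transformer Button object] + [TextBox Button object] + [TextBox Button object]
  take Transformer:  [Transformer Button object] + [Button object] + [Button object]
  take Button:  [Button object] + [Button object] + [Button object]
  take object:  [object] + [object] + [object]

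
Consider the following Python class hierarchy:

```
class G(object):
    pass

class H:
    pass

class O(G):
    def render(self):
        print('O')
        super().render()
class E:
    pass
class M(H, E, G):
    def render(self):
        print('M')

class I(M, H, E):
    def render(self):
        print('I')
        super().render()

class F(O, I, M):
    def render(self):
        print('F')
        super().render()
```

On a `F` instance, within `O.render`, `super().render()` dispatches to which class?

I

L[F] = F + merge(L[O], L[I], L[M], [O I M])
  take O:  [O G object] + [I M H E G object] + [M H E G object] + [O I M]
  take I:  [G object] + [I M H E G object] + [M H E G object] + [I M]
  take M:  [G object] + [M H E G object] + [M H E G object] + [M]
  take H:  [G object] + [H E G object] + [H E G object]
  take E:  [G object] + [E G object] + [E G object]
  take G:  [G object] + [G object] + [G object]
  take object:  [object] + [object] + [object]
MRO: F O I M H E G object
super() in O.render on a F instance goes to the class after O in F's MRO: I.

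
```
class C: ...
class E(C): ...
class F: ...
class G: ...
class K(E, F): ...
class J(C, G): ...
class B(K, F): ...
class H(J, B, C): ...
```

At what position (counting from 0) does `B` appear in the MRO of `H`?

L[H] = H + merge(L[J], L[B], L[C], [J B C])
  take J:  [J C G object] + [B K E C F object] + [C object] + [J B C]
  take B:  [C G object] + [B K E C F object] + [C object] + [B C]
  take K:  [C G object] + [K E C F object] + [C object] + [C]
  take E:  [C G object] + [E C F object] + [C object] + [C]
  take C:  [C G object] + [C F object] + [C object] + [C]
  take G:  [G object] + [F object] + [object]
  take F:  [object] + [F object] + [object]
  take object:  [object] + [object] + [object]
MRO: H J B K E C G F object
B sits at index 2.

2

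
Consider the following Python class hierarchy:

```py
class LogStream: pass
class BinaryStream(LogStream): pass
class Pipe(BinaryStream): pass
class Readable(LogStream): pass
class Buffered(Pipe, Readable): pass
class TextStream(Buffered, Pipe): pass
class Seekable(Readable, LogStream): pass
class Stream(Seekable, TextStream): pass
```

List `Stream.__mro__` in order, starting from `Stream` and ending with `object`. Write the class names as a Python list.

[Stream, Seekable, TextStream, Buffered, Pipe, BinaryStream, Readable, LogStream, object]

L[Stream] = Stream + merge(L[Seekable], L[TextStream], [Seekable TextStream])
  take Seekable:  [Seekable Readable LogStream object] + [TextStream Buffered Pipe BinaryStream Readable LogStream object] + [Seekable TextStream]
  take TextStream:  [Readable LogStream object] + [TextStream Buffered Pipe BinaryStream Readable LogStream object] + [TextStream]
  take Buffered:  [Readable LogStream object] + [Buffered Pipe BinaryStream Readable LogStream object]
  take Pipe:  [Readable LogStream object] + [Pipe BinaryStream Readable LogStream object]
  take BinaryStream:  [Readable LogStream object] + [BinaryStream Readable LogStream object]
  take Readable:  [Readable LogStream object] + [Readable LogStream object]
  take LogStream:  [LogStream object] + [LogStream object]
  take object:  [object] + [object]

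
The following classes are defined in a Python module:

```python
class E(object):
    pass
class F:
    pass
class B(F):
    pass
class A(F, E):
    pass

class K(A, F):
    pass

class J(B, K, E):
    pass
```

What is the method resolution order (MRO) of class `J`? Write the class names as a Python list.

L[J] = J + merge(L[B], L[K], L[E], [B K E])
  take B:  [B F object] + [K A F E object] + [E object] + [B K E]
  take K:  [F object] + [K A F E object] + [E object] + [K E]
  take A:  [F object] + [A F E object] + [E object] + [E]
  take F:  [F object] + [F E object] + [E object] + [E]
  take E:  [object] + [E object] + [E object] + [E]
  take object:  [object] + [object] + [object]

[J, B, K, A, F, E, object]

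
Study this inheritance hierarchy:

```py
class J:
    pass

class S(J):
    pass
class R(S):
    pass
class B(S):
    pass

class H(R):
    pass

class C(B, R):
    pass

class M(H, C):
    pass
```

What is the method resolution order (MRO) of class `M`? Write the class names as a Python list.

L[M] = M + merge(L[H], L[C], [H C])
  take H:  [H R S J object] + [C B R S J object] + [H C]
  take C:  [R S J object] + [C B R S J object] + [C]
  take B:  [R S J object] + [B R S J object]
  take R:  [R S J object] + [R S J object]
  take S:  [S J object] + [S J object]
  take J:  [J object] + [J object]
  take object:  [object] + [object]

[M, H, C, B, R, S, J, object]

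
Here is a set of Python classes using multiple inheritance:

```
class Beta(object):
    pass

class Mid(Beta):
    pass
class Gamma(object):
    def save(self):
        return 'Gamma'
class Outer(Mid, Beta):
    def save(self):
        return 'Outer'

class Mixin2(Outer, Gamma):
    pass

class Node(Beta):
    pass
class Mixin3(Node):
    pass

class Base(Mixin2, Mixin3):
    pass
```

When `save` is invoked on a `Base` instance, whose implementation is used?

L[Base] = Base + merge(L[Mixin2], L[Mixin3], [Mixin2 Mixin3])
  take Mixin2:  [Mixin2 Outer Mid Beta Gamma object] + [Mixin3 Node Beta object] + [Mixin2 Mixin3]
  take Outer:  [Outer Mid Beta Gamma object] + [Mixin3 Node Beta object] + [Mixin3]
  take Mid:  [Mid Beta Gamma object] + [Mixin3 Node Beta object] + [Mixin3]
  take Mixin3:  [Beta Gamma object] + [Mixin3 Node Beta object] + [Mixin3]
  take Node:  [Beta Gamma object] + [Node Beta object]
  take Beta:  [Beta Gamma object] + [Beta object]
  take Gamma:  [Gamma object] + [object]
  take object:  [object] + [object]
MRO: Base Mixin2 Outer Mid Mixin3 Node Beta Gamma object
save is defined in: Gamma, Outer. First along the MRO is Outer.

Outer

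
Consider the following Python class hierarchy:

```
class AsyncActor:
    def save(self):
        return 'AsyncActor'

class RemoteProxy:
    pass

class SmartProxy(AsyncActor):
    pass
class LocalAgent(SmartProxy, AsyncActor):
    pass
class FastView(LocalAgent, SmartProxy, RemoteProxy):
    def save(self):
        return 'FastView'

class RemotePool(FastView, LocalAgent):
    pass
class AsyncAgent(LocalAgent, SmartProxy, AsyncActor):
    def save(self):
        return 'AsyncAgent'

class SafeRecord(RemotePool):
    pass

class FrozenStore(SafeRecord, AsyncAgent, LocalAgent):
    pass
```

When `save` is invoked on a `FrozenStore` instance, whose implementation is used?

L[FrozenStore] = FrozenStore + merge(L[SafeRecord], L[AsyncAgent], L[LocalAgent], [SafeRecord AsyncAgent LocalAgent])
  take SafeRecord:  [SafeRecord RemotePool FastView LocalAgent SmartProxy AsyncActor RemoteProxy object] + [AsyncAgent LocalAgent SmartProxy AsyncActor object] + [LocalAgent SmartProxy AsyncActor object] + [SafeRecord AsyncAgent LocalAgent]
  take RemotePool:  [RemotePool FastView LocalAgent SmartProxy AsyncActor RemoteProxy object] + [AsyncAgent LocalAgent SmartProxy AsyncActor object] + [LocalAgent SmartProxy AsyncActor object] + [AsyncAgent LocalAgent]
  take FastView:  [FastView LocalAgent SmartProxy AsyncActor RemoteProxy object] + [AsyncAgent LocalAgent SmartProxy AsyncActor object] + [LocalAgent SmartProxy AsyncActor object] + [AsyncAgent LocalAgent]
  take AsyncAgent:  [LocalAgent SmartProxy AsyncActor RemoteProxy object] + [AsyncAgent LocalAgent SmartProxy AsyncActor object] + [LocalAgent SmartProxy AsyncActor object] + [AsyncAgent LocalAgent]
  take LocalAgent:  [LocalAgent SmartProxy AsyncActor RemoteProxy object] + [LocalAgent SmartProxy AsyncActor object] + [LocalAgent SmartProxy AsyncActor object] + [LocalAgent]
  take SmartProxy:  [SmartProxy AsyncActor RemoteProxy object] + [SmartProxy AsyncActor object] + [SmartProxy AsyncActor object]
  take AsyncActor:  [AsyncActor RemoteProxy object] + [AsyncActor object] + [AsyncActor object]
  take RemoteProxy:  [RemoteProxy object] + [object] + [object]
  take object:  [object] + [object] + [object]
MRO: FrozenStore SafeRecord RemotePool FastView AsyncAgent LocalAgent SmartProxy AsyncActor RemoteProxy object
save is defined in: AsyncActor, AsyncAgent, FastView. First along the MRO is FastView.

FastView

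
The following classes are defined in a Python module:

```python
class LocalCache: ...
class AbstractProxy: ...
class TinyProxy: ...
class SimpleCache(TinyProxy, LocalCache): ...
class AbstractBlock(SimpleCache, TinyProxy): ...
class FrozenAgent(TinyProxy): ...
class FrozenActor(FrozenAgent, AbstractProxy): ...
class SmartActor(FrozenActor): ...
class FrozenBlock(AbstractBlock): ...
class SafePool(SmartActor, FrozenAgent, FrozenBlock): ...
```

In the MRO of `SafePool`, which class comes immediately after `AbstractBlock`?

L[SafePool] = SafePool + merge(L[SmartActor], L[FrozenAgent], L[FrozenBlock], [SmartActor FrozenAgent FrozenBlock])
  take SmartActor:  [SmartActor FrozenActor FrozenAgent TinyProxy AbstractProxy object] + [FrozenAgent TinyProxy object] + [FrozenBlock AbstractBlock SimpleCache TinyProxy LocalCache object] + [SmartActor FrozenAgent FrozenBlock]
  take FrozenActor:  [FrozenActor FrozenAgent TinyProxy AbstractProxy object] + [FrozenAgent TinyProxy object] + [FrozenBlock AbstractBlock SimpleCache TinyProxy LocalCache object] + [FrozenAgent FrozenBlock]
  take FrozenAgent:  [FrozenAgent TinyProxy AbstractProxy object] + [FrozenAgent TinyProxy object] + [FrozenBlock AbstractBlock SimpleCache TinyProxy LocalCache object] + [FrozenAgent FrozenBlock]
  take FrozenBlock:  [TinyProxy AbstractProxy object] + [TinyProxy object] + [FrozenBlock AbstractBlock SimpleCache TinyProxy LocalCache object] + [FrozenBlock]
  take AbstractBlock:  [TinyProxy AbstractProxy object] + [TinyProxy object] + [AbstractBlock SimpleCache TinyProxy LocalCache object]
  take SimpleCache:  [TinyProxy AbstractProxy object] + [TinyProxy object] + [SimpleCache TinyProxy LocalCache object]
  take TinyProxy:  [TinyProxy AbstractProxy object] + [TinyProxy object] + [TinyProxy LocalCache object]
  take AbstractProxy:  [AbstractProxy object] + [object] + [LocalCache object]
  take LocalCache:  [object] + [object] + [LocalCache object]
  take object:  [object] + [object] + [object]
MRO: SafePool SmartActor FrozenActor FrozenAgent FrozenBlock AbstractBlock SimpleCache TinyProxy AbstractProxy LocalCache object
AbstractBlock is at position 5; next is SimpleCache.

SimpleCache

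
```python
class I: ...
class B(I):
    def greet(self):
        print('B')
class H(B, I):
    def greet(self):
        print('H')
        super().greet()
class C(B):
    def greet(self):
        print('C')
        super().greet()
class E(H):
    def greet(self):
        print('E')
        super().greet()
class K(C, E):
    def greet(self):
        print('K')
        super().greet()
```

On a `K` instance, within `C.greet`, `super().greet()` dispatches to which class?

E

L[K] = K + merge(L[C], L[E], [C E])
  take C:  [C B I object] + [E H B I object] + [C E]
  take E:  [B I object] + [E H B I object] + [E]
  take H:  [B I object] + [H B I object]
  take B:  [B I object] + [B I object]
  take I:  [I object] + [I object]
  take object:  [object] + [object]
MRO: K C E H B I object
super() in C.greet on a K instance goes to the class after C in K's MRO: E.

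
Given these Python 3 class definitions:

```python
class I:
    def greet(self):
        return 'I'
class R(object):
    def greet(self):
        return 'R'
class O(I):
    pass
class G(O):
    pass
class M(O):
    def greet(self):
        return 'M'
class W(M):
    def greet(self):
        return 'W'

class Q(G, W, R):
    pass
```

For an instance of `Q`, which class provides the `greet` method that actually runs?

W

L[Q] = Q + merge(L[G], L[W], L[R], [G W R])
  take G:  [G O I object] + [W M O I object] + [R object] + [G W R]
  take W:  [O I object] + [W M O I object] + [R object] + [W R]
  take M:  [O I object] + [M O I object] + [R object] + [R]
  take O:  [O I object] + [O I object] + [R object] + [R]
  take I:  [I object] + [I object] + [R object] + [R]
  take R:  [object] + [object] + [R object] + [R]
  take object:  [object] + [object] + [object]
MRO: Q G W M O I R object
greet is defined in: I, M, R, W. First along the MRO is W.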